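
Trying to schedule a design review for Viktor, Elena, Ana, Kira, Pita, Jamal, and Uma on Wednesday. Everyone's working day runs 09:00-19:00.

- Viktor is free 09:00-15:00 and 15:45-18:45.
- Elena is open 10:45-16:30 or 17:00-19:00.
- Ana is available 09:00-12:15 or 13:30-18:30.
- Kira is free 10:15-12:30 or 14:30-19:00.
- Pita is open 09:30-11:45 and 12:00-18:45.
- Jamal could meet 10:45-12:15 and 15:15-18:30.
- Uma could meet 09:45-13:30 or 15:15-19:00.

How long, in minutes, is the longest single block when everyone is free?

Viktor ∩ Elena: 10:45-15:00, 15:45-16:30, 17:00-18:45.
Viktor ∩ Elena ∩ Ana: 10:45-12:15, 13:30-15:00, 15:45-16:30, 17:00-18:30.
Viktor ∩ Elena ∩ Ana ∩ Kira: 10:45-12:15, 14:30-15:00, 15:45-16:30, 17:00-18:30.
Viktor ∩ Elena ∩ Ana ∩ Kira ∩ Pita: 10:45-11:45, 12:00-12:15, 14:30-15:00, 15:45-16:30, 17:00-18:30.
Viktor ∩ Elena ∩ Ana ∩ Kira ∩ Pita ∩ Jamal: 10:45-11:45, 12:00-12:15, 15:45-16:30, 17:00-18:30.
Viktor ∩ Elena ∩ Ana ∩ Kira ∩ Pita ∩ Jamal ∩ Uma: 10:45-11:45, 12:00-12:15, 15:45-16:30, 17:00-18:30.
The longest is 17:00-18:30 at 90 minutes.

90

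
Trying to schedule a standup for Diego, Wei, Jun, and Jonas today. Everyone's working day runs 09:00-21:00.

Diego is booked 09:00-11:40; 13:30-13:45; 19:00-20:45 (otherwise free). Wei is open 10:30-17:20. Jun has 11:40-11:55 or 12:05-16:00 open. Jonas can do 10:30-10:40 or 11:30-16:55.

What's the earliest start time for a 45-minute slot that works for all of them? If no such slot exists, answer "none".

12:05

Diego free: 11:40-13:30, 13:45-19:00, 20:45-21:00 (invert busy blocks within the working day).
Wei free: 10:30-17:20.
Jun free: 11:40-11:55, 12:05-16:00.
Jonas free: 10:30-10:40, 11:30-16:55.
Diego ∩ Wei: 11:40-13:30, 13:45-17:20.
Diego ∩ Wei ∩ Jun: 11:40-11:55, 12:05-13:30, 13:45-16:00.
Diego ∩ Wei ∩ Jun ∩ Jonas: 11:40-11:55, 12:05-13:30, 13:45-16:00.
The first common window of at least 45 minutes is 12:05-13:30, so the earliest start is 12:05.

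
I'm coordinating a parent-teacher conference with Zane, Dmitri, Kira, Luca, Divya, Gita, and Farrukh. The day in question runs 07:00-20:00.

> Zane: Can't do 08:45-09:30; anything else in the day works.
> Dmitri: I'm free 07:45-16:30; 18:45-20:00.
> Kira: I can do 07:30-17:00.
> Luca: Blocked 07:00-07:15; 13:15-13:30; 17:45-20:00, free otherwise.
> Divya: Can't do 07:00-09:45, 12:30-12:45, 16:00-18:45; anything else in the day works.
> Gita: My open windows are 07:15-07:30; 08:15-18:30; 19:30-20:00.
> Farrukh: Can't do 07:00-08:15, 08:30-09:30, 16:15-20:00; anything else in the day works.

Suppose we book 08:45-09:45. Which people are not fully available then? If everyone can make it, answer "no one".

Zane free: 07:00-08:45, 09:30-20:00 (invert busy blocks within the working day).
Dmitri free: 07:45-16:30, 18:45-20:00.
Kira free: 07:30-17:00.
Luca free: 07:15-13:15, 13:30-17:45 (invert busy blocks within the working day).
Divya free: 09:45-12:30, 12:45-16:00, 18:45-20:00 (invert busy blocks within the working day).
Gita free: 07:15-07:30, 08:15-18:30, 19:30-20:00.
Farrukh free: 08:15-08:30, 09:30-16:15 (invert busy blocks within the working day).
Zane: not fully free for 08:45-09:45. Dmitri: free for 08:45-09:45. Kira: free for 08:45-09:45. Luca: free for 08:45-09:45. Divya: not fully free for 08:45-09:45. Gita: free for 08:45-09:45. Farrukh: not fully free for 08:45-09:45.

Divya, Farrukh, Zane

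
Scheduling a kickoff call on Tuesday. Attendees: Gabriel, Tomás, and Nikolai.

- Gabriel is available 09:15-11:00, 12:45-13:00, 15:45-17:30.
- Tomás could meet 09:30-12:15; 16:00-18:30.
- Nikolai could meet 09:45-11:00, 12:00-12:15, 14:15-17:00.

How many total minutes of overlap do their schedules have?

135

Gabriel ∩ Tomás: 09:30-11:00, 16:00-17:30.
Gabriel ∩ Tomás ∩ Nikolai: 09:45-11:00, 16:00-17:00.
Summing the common windows: 75 + 60 = 135 minutes.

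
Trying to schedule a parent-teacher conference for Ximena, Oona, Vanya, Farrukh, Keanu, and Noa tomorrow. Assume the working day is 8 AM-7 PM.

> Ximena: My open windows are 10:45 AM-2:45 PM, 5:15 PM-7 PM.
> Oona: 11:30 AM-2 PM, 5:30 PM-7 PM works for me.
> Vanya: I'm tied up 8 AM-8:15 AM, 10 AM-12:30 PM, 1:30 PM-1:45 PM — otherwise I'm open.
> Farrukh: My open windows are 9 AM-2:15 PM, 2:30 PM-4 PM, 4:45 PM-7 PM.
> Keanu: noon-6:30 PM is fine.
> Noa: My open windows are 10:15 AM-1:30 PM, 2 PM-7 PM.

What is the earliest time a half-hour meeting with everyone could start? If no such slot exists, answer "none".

Ximena free: 10:45-14:45, 17:15-19:00.
Oona free: 11:30-14:00, 17:30-19:00.
Vanya free: 08:15-10:00, 12:30-13:30, 13:45-19:00 (invert busy blocks within the working day).
Farrukh free: 09:00-14:15, 14:30-16:00, 16:45-19:00.
Keanu free: 12:00-18:30.
Noa free: 10:15-13:30, 14:00-19:00.
Ximena ∩ Oona: 11:30-14:00, 17:30-19:00.
Ximena ∩ Oona ∩ Vanya: 12:30-13:30, 13:45-14:00, 17:30-19:00.
Ximena ∩ Oona ∩ Vanya ∩ Farrukh: 12:30-13:30, 13:45-14:00, 17:30-19:00.
Ximena ∩ Oona ∩ Vanya ∩ Farrukh ∩ Keanu: 12:30-13:30, 13:45-14:00, 17:30-18:30.
Ximena ∩ Oona ∩ Vanya ∩ Farrukh ∩ Keanu ∩ Noa: 12:30-13:30, 17:30-18:30.
Those are the intersection windows.
The first common window of at least 30 minutes is 12:30-13:30, so the earliest start is 12:30.

12:30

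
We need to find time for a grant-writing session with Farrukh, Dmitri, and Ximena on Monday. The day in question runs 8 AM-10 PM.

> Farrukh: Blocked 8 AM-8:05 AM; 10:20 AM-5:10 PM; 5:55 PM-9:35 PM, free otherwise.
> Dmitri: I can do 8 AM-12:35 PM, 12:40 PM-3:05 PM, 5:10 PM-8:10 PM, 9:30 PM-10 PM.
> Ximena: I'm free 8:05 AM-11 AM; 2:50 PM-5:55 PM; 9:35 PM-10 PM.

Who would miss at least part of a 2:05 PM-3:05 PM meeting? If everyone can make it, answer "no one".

Farrukh, Ximena

Farrukh free: 08:05-10:20, 17:10-17:55, 21:35-22:00 (invert busy blocks within the working day).
Dmitri free: 08:00-12:35, 12:40-15:05, 17:10-20:10, 21:30-22:00.
Ximena free: 08:05-11:00, 14:50-17:55, 21:35-22:00.
Farrukh: not fully free for 14:05-15:05. Dmitri: free for 14:05-15:05. Ximena: not fully free for 14:05-15:05.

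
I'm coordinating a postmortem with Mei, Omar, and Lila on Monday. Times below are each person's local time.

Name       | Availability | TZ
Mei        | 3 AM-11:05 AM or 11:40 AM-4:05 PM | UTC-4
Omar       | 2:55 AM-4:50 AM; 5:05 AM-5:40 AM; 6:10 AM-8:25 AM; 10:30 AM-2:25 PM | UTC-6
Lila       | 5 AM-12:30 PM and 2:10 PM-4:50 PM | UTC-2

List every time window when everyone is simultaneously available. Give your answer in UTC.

08:55-10:50, 11:05-11:40, 12:10-14:25, 16:30-18:50

Mei in UTC: 07:00-15:05, 15:40-20:05 (add 4h to convert from UTC-4).
Omar in UTC: 08:55-10:50, 11:05-11:40, 12:10-14:25, 16:30-20:25 (add 6h to convert from UTC-6).
Lila in UTC: 07:00-14:30, 16:10-18:50 (add 2h to convert from UTC-2).
Mei ∩ Omar: 08:55-10:50, 11:05-11:40, 12:10-14:25, 16:30-20:05.
Mei ∩ Omar ∩ Lila: 08:55-10:50, 11:05-11:40, 12:10-14:25, 16:30-18:50.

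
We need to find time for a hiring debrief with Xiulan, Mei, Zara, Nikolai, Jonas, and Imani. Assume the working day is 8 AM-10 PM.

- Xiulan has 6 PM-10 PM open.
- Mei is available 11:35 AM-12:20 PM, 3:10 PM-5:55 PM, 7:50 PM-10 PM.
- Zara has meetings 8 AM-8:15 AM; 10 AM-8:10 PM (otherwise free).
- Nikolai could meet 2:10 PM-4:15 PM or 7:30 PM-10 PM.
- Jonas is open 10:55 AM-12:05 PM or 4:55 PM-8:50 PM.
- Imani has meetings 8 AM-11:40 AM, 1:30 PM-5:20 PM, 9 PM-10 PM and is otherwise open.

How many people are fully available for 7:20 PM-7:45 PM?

3

Xiulan free: 18:00-22:00.
Mei free: 11:35-12:20, 15:10-17:55, 19:50-22:00.
Zara free: 08:15-10:00, 20:10-22:00 (invert busy blocks within the working day).
Nikolai free: 14:10-16:15, 19:30-22:00.
Jonas free: 10:55-12:05, 16:55-20:50.
Imani free: 11:40-13:30, 17:20-21:00 (invert busy blocks within the working day).
Xiulan, Jonas, and Imani can make the full 19:20-19:45 slot — that's 3.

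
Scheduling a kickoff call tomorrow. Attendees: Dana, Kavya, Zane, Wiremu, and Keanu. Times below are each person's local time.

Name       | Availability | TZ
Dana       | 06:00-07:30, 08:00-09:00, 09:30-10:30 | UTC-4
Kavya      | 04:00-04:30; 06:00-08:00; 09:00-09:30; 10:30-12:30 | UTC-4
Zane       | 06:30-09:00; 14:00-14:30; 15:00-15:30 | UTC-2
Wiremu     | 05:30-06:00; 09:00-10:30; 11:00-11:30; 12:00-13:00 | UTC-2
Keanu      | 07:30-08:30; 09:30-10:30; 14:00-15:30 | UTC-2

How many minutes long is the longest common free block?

Dana in UTC: 10:00-11:30, 12:00-13:00, 13:30-14:30 (add 4h to convert from UTC-4).
Kavya in UTC: 08:00-08:30, 10:00-12:00, 13:00-13:30, 14:30-16:30 (add 4h to convert from UTC-4).
Zane in UTC: 08:30-11:00, 16:00-16:30, 17:00-17:30 (add 2h to convert from UTC-2).
Wiremu in UTC: 07:30-08:00, 11:00-12:30, 13:00-13:30, 14:00-15:00 (add 2h to convert from UTC-2).
Keanu in UTC: 09:30-10:30, 11:30-12:30, 16:00-17:30 (add 2h to convert from UTC-2).
Dana ∩ Kavya: 10:00-11:30.
Dana ∩ Kavya ∩ Zane: 10:00-11:00.
Dana ∩ Kavya ∩ Zane ∩ Wiremu: ∅.
Dana ∩ Kavya ∩ Zane ∩ Wiremu ∩ Keanu: ∅.
There is no time when everyone is free.
No common window exists, so the longest block is 0 minutes.

0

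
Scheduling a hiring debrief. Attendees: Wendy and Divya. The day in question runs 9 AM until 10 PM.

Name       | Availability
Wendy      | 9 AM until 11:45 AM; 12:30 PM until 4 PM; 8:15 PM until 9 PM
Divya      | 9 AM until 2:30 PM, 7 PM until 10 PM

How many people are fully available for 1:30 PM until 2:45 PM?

Wendy can make the full 13:30-14:45 slot — that's 1.

1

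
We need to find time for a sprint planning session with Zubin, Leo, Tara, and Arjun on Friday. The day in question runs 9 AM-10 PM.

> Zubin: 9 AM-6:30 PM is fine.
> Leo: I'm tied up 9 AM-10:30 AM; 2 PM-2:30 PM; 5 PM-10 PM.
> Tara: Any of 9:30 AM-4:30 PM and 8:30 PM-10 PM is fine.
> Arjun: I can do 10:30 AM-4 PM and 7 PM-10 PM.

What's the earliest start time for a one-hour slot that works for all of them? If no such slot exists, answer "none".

10:30

Zubin free: 09:00-18:30.
Leo free: 10:30-14:00, 14:30-17:00 (invert busy blocks within the working day).
Tara free: 09:30-16:30, 20:30-22:00.
Arjun free: 10:30-16:00, 19:00-22:00.
Zubin ∩ Leo: 10:30-14:00, 14:30-17:00.
Zubin ∩ Leo ∩ Tara: 10:30-14:00, 14:30-16:30.
Zubin ∩ Leo ∩ Tara ∩ Arjun: 10:30-14:00, 14:30-16:00.
The first common window of at least 60 minutes is 10:30-14:00, so the earliest start is 10:30.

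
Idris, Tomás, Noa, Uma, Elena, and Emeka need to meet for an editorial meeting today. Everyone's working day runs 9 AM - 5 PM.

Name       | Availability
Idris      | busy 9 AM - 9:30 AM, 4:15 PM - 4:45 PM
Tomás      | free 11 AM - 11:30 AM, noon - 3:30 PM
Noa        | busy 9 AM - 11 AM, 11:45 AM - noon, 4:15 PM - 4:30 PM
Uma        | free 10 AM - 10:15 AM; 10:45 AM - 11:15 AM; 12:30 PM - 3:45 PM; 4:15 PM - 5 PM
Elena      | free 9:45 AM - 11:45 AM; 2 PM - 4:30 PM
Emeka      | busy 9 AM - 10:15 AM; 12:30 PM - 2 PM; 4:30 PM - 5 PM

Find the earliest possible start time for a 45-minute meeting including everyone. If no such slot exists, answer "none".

14:00

Idris free: 09:30-16:15, 16:45-17:00 (invert busy blocks within the working day).
Tomás free: 11:00-11:30, 12:00-15:30.
Noa free: 11:00-11:45, 12:00-16:15, 16:30-17:00 (invert busy blocks within the working day).
Uma free: 10:00-10:15, 10:45-11:15, 12:30-15:45, 16:15-17:00.
Elena free: 09:45-11:45, 14:00-16:30.
Emeka free: 10:15-12:30, 14:00-16:30 (invert busy blocks within the working day).
Idris ∩ Tomás: 11:00-11:30, 12:00-15:30.
Idris ∩ Tomás ∩ Noa: 11:00-11:30, 12:00-15:30.
Idris ∩ Tomás ∩ Noa ∩ Uma: 11:00-11:15, 12:30-15:30.
Idris ∩ Tomás ∩ Noa ∩ Uma ∩ Elena: 11:00-11:15, 14:00-15:30.
Idris ∩ Tomás ∩ Noa ∩ Uma ∩ Elena ∩ Emeka: 11:00-11:15, 14:00-15:30.
The first common window of at least 45 minutes is 14:00-15:30, so the earliest start is 14:00.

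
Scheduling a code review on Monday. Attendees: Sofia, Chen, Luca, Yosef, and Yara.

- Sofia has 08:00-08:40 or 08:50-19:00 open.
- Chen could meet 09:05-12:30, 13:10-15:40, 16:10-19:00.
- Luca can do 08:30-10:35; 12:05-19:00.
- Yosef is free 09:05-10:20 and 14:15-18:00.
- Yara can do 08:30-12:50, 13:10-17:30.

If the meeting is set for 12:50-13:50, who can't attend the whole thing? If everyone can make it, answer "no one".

Chen, Yara, Yosef

Sofia: free for 12:50-13:50. Chen: not fully free for 12:50-13:50. Luca: free for 12:50-13:50. Yosef: not fully free for 12:50-13:50. Yara: not fully free for 12:50-13:50.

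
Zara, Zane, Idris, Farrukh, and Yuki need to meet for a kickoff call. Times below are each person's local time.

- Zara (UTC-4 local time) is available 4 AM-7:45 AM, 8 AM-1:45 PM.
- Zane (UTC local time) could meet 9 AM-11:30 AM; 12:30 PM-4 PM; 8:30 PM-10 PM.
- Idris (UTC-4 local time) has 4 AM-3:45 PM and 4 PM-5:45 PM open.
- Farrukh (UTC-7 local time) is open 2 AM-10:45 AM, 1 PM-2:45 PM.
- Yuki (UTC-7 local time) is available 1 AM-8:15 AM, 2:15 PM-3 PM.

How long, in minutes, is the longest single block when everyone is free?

Zara in UTC: 08:00-11:45, 12:00-17:45 (add 4h to convert from UTC-4).
Zane in UTC: 09:00-11:30, 12:30-16:00, 20:30-22:00.
Idris in UTC: 08:00-19:45, 20:00-21:45 (add 4h to convert from UTC-4).
Farrukh in UTC: 09:00-17:45, 20:00-21:45 (add 7h to convert from UTC-7).
Yuki in UTC: 08:00-15:15, 21:15-22:00 (add 7h to convert from UTC-7).
Zara ∩ Zane: 09:00-11:30, 12:30-16:00.
Zara ∩ Zane ∩ Idris: 09:00-11:30, 12:30-16:00.
Zara ∩ Zane ∩ Idris ∩ Farrukh: 09:00-11:30, 12:30-16:00.
Zara ∩ Zane ∩ Idris ∩ Farrukh ∩ Yuki: 09:00-11:30, 12:30-15:15.
The longest is 12:30-15:15 at 165 minutes.

165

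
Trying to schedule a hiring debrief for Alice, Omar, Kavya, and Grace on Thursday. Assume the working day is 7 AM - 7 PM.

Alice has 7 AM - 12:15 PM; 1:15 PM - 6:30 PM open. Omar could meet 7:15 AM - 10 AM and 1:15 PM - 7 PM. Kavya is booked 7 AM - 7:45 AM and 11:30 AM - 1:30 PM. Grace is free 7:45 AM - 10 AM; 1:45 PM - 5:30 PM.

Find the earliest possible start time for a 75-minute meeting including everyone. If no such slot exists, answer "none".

07:45

Alice free: 07:00-12:15, 13:15-18:30.
Omar free: 07:15-10:00, 13:15-19:00.
Kavya free: 07:45-11:30, 13:30-19:00 (invert busy blocks within the working day).
Grace free: 07:45-10:00, 13:45-17:30.
Alice ∩ Omar: 07:15-10:00, 13:15-18:30.
Alice ∩ Omar ∩ Kavya: 07:45-10:00, 13:30-18:30.
Alice ∩ Omar ∩ Kavya ∩ Grace: 07:45-10:00, 13:45-17:30.
So the common availability across everyone is 07:45-10:00, 13:45-17:30.
The first common window of at least 75 minutes is 07:45-10:00, so the earliest start is 07:45.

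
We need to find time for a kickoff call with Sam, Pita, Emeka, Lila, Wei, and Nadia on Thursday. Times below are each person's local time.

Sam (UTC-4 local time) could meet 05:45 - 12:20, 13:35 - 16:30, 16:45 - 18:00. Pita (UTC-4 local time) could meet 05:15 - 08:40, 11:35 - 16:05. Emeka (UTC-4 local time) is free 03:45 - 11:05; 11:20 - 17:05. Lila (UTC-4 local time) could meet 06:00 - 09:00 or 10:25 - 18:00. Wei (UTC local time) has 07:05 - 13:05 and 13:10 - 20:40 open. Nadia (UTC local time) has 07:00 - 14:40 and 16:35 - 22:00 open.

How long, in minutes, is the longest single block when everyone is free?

160

Sam in UTC: 09:45-16:20, 17:35-20:30, 20:45-22:00 (add 4h to convert from UTC-4).
Pita in UTC: 09:15-12:40, 15:35-20:05 (add 4h to convert from UTC-4).
Emeka in UTC: 07:45-15:05, 15:20-21:05 (add 4h to convert from UTC-4).
Lila in UTC: 10:00-13:00, 14:25-22:00 (add 4h to convert from UTC-4).
Wei in UTC: 07:05-13:05, 13:10-20:40.
Nadia in UTC: 07:00-14:40, 16:35-22:00.
Sam ∩ Pita: 09:45-12:40, 15:35-16:20, 17:35-20:05.
Sam ∩ Pita ∩ Emeka: 09:45-12:40, 15:35-16:20, 17:35-20:05.
Sam ∩ Pita ∩ Emeka ∩ Lila: 10:00-12:40, 15:35-16:20, 17:35-20:05.
Sam ∩ Pita ∩ Emeka ∩ Lila ∩ Wei: 10:00-12:40, 15:35-16:20, 17:35-20:05.
Sam ∩ Pita ∩ Emeka ∩ Lila ∩ Wei ∩ Nadia: 10:00-12:40, 17:35-20:05.
So the common availability across everyone is 10:00-12:40, 17:35-20:05.
The longest is 10:00-12:40 at 160 minutes.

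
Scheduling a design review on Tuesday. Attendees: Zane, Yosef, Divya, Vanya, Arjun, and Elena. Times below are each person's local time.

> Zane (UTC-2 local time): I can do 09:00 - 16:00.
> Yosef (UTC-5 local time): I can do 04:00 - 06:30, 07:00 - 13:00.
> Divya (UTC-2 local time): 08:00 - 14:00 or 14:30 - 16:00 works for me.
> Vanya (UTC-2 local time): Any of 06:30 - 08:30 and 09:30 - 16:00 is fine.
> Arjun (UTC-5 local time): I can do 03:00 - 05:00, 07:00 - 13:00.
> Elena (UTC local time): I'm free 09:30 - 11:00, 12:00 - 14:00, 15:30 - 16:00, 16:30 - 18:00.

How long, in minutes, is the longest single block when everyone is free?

Zane in UTC: 11:00-18:00 (add 2h to convert from UTC-2).
Yosef in UTC: 09:00-11:30, 12:00-18:00 (add 5h to convert from UTC-5).
Divya in UTC: 10:00-16:00, 16:30-18:00 (add 2h to convert from UTC-2).
Vanya in UTC: 08:30-10:30, 11:30-18:00 (add 2h to convert from UTC-2).
Arjun in UTC: 08:00-10:00, 12:00-18:00 (add 5h to convert from UTC-5).
Elena in UTC: 09:30-11:00, 12:00-14:00, 15:30-16:00, 16:30-18:00.
Zane ∩ Yosef: 11:00-11:30, 12:00-18:00.
Zane ∩ Yosef ∩ Divya: 11:00-11:30, 12:00-16:00, 16:30-18:00.
Zane ∩ Yosef ∩ Divya ∩ Vanya: 12:00-16:00, 16:30-18:00.
Zane ∩ Yosef ∩ Divya ∩ Vanya ∩ Arjun: 12:00-16:00, 16:30-18:00.
Zane ∩ Yosef ∩ Divya ∩ Vanya ∩ Arjun ∩ Elena: 12:00-14:00, 15:30-16:00, 16:30-18:00.
The longest is 12:00-14:00 at 120 minutes.

120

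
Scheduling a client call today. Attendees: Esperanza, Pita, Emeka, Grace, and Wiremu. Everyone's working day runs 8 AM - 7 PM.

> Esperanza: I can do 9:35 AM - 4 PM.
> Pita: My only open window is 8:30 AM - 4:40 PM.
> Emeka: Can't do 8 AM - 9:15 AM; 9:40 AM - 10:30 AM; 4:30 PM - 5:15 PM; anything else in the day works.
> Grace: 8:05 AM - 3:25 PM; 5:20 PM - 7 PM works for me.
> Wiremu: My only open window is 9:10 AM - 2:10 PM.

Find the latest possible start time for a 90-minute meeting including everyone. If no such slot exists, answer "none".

Esperanza free: 09:35-16:00.
Pita free: 08:30-16:40.
Emeka free: 09:15-09:40, 10:30-16:30, 17:15-19:00 (invert busy blocks within the working day).
Grace free: 08:05-15:25, 17:20-19:00.
Wiremu free: 09:10-14:10.
Esperanza ∩ Pita: 09:35-16:00.
Esperanza ∩ Pita ∩ Emeka: 09:35-09:40, 10:30-16:00.
Esperanza ∩ Pita ∩ Emeka ∩ Grace: 09:35-09:40, 10:30-15:25.
Esperanza ∩ Pita ∩ Emeka ∩ Grace ∩ Wiremu: 09:35-09:40, 10:30-14:10.
The last common window of at least 90 minutes is 10:30-14:10; a 90-minute meeting can start as late as 12:40 and still end by 14:10.

12:40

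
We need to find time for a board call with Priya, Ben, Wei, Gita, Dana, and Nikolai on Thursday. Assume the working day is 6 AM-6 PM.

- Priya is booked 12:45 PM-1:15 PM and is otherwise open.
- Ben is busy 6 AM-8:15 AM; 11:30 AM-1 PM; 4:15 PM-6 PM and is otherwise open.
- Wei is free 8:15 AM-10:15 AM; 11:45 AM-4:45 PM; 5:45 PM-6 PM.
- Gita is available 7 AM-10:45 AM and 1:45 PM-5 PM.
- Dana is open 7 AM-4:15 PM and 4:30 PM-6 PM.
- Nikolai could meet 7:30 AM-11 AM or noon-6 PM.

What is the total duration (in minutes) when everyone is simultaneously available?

Priya free: 06:00-12:45, 13:15-18:00 (invert busy blocks within the working day).
Ben free: 08:15-11:30, 13:00-16:15 (invert busy blocks within the working day).
Wei free: 08:15-10:15, 11:45-16:45, 17:45-18:00.
Gita free: 07:00-10:45, 13:45-17:00.
Dana free: 07:00-16:15, 16:30-18:00.
Nikolai free: 07:30-11:00, 12:00-18:00.
Priya ∩ Ben: 08:15-11:30, 13:15-16:15.
Priya ∩ Ben ∩ Wei: 08:15-10:15, 13:15-16:15.
Priya ∩ Ben ∩ Wei ∩ Gita: 08:15-10:15, 13:45-16:15.
Priya ∩ Ben ∩ Wei ∩ Gita ∩ Dana: 08:15-10:15, 13:45-16:15.
Priya ∩ Ben ∩ Wei ∩ Gita ∩ Dana ∩ Nikolai: 08:15-10:15, 13:45-16:15.
Those are the intersection windows.
Summing the common windows: 120 + 150 = 270 minutes.

270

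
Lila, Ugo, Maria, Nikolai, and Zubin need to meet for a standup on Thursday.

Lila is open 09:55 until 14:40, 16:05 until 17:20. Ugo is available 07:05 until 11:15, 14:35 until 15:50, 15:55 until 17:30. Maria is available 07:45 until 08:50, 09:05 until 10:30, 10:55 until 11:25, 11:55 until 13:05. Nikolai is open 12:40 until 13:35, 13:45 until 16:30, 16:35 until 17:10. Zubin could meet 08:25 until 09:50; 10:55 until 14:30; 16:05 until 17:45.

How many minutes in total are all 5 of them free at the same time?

0

Lila ∩ Ugo: 09:55-11:15, 14:35-14:40, 16:05-17:20.
Lila ∩ Ugo ∩ Maria: 09:55-10:30, 10:55-11:15.
Lila ∩ Ugo ∩ Maria ∩ Nikolai: ∅.
Lila ∩ Ugo ∩ Maria ∩ Nikolai ∩ Zubin: ∅.
There is no time when everyone is free.
There is no common window, so the total is 0 minutes.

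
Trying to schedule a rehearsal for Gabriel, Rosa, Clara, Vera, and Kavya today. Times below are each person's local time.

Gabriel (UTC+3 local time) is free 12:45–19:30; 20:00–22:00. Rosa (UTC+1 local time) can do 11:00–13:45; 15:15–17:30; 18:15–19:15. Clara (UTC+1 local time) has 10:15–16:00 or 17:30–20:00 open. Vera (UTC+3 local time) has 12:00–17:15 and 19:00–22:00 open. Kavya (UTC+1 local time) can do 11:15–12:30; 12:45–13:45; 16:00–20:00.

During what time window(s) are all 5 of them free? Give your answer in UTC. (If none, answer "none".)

Gabriel in UTC: 09:45-16:30, 17:00-19:00 (subtract 3h to convert from UTC+3).
Rosa in UTC: 10:00-12:45, 14:15-16:30, 17:15-18:15 (subtract 1h to convert from UTC+1).
Clara in UTC: 09:15-15:00, 16:30-19:00 (subtract 1h to convert from UTC+1).
Vera in UTC: 09:00-14:15, 16:00-19:00 (subtract 3h to convert from UTC+3).
Kavya in UTC: 10:15-11:30, 11:45-12:45, 15:00-19:00 (subtract 1h to convert from UTC+1).
Gabriel ∩ Rosa: 10:00-12:45, 14:15-16:30, 17:15-18:15.
Gabriel ∩ Rosa ∩ Clara: 10:00-12:45, 14:15-15:00, 17:15-18:15.
Gabriel ∩ Rosa ∩ Clara ∩ Vera: 10:00-12:45, 17:15-18:15.
Gabriel ∩ Rosa ∩ Clara ∩ Vera ∩ Kavya: 10:15-11:30, 11:45-12:45, 17:15-18:15.
Those are the intersection windows.

10:15-11:30, 11:45-12:45, 17:15-18:15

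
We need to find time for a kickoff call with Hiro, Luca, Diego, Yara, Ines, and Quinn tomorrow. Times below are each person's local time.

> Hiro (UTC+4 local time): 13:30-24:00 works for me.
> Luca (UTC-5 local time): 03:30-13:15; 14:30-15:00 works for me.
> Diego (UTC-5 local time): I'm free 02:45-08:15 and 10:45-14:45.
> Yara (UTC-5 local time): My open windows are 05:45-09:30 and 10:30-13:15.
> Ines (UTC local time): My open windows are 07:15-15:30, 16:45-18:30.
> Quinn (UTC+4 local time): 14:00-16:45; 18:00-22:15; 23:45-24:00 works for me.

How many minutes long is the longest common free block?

120

Hiro in UTC: 09:30-20:00 (subtract 4h to convert from UTC+4).
Luca in UTC: 08:30-18:15, 19:30-20:00 (add 5h to convert from UTC-5).
Diego in UTC: 07:45-13:15, 15:45-19:45 (add 5h to convert from UTC-5).
Yara in UTC: 10:45-14:30, 15:30-18:15 (add 5h to convert from UTC-5).
Ines in UTC: 07:15-15:30, 16:45-18:30.
Quinn in UTC: 10:00-12:45, 14:00-18:15, 19:45-20:00 (subtract 4h to convert from UTC+4).
Hiro ∩ Luca: 09:30-18:15, 19:30-20:00.
Hiro ∩ Luca ∩ Diego: 09:30-13:15, 15:45-18:15, 19:30-19:45.
Hiro ∩ Luca ∩ Diego ∩ Yara: 10:45-13:15, 15:45-18:15.
Hiro ∩ Luca ∩ Diego ∩ Yara ∩ Ines: 10:45-13:15, 16:45-18:15.
Hiro ∩ Luca ∩ Diego ∩ Yara ∩ Ines ∩ Quinn: 10:45-12:45, 16:45-18:15.
The longest is 10:45-12:45 at 120 minutes.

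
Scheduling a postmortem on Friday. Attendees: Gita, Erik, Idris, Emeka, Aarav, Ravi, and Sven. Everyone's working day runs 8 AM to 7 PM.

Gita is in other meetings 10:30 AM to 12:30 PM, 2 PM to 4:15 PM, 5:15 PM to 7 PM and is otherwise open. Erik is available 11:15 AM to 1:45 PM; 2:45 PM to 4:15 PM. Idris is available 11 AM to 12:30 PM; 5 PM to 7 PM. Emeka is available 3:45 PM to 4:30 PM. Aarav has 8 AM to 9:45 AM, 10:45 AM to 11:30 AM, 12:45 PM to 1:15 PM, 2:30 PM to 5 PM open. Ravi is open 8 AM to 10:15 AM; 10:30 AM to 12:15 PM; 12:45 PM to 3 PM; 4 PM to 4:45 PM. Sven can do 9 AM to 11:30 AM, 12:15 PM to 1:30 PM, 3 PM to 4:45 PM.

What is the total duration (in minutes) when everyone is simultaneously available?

0

Gita free: 08:00-10:30, 12:30-14:00, 16:15-17:15 (invert busy blocks within the working day).
Erik free: 11:15-13:45, 14:45-16:15.
Idris free: 11:00-12:30, 17:00-19:00.
Emeka free: 15:45-16:30.
Aarav free: 08:00-09:45, 10:45-11:30, 12:45-13:15, 14:30-17:00.
Ravi free: 08:00-10:15, 10:30-12:15, 12:45-15:00, 16:00-16:45.
Sven free: 09:00-11:30, 12:15-13:30, 15:00-16:45.
Gita ∩ Erik: 12:30-13:45.
Gita ∩ Erik ∩ Idris: ∅.
Gita ∩ Erik ∩ Idris ∩ Emeka: ∅.
Gita ∩ Erik ∩ Idris ∩ Emeka ∩ Aarav: ∅.
Gita ∩ Erik ∩ Idris ∩ Emeka ∩ Aarav ∩ Ravi: ∅.
Gita ∩ Erik ∩ Idris ∩ Emeka ∩ Aarav ∩ Ravi ∩ Sven: ∅.
There is no time when everyone is free.
There is no common window, so the total is 0 minutes.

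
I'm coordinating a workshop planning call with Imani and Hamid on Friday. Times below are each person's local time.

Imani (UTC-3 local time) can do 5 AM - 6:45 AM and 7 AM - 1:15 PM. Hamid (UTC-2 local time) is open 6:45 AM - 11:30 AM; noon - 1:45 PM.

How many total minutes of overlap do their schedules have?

Imani in UTC: 08:00-09:45, 10:00-16:15 (add 3h to convert from UTC-3).
Hamid in UTC: 08:45-13:30, 14:00-15:45 (add 2h to convert from UTC-2).
Imani ∩ Hamid: 08:45-09:45, 10:00-13:30, 14:00-15:45.
Summing the common windows: 60 + 210 + 105 = 375 minutes.

375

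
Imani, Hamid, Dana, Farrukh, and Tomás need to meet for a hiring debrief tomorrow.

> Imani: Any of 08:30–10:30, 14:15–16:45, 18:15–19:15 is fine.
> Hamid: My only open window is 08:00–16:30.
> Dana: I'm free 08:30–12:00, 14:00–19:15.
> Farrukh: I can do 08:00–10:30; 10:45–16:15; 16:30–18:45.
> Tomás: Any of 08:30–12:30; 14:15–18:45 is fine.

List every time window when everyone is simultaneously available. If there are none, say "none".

Imani ∩ Hamid: 08:30-10:30, 14:15-16:30.
Imani ∩ Hamid ∩ Dana: 08:30-10:30, 14:15-16:30.
Imani ∩ Hamid ∩ Dana ∩ Farrukh: 08:30-10:30, 14:15-16:15.
Imani ∩ Hamid ∩ Dana ∩ Farrukh ∩ Tomás: 08:30-10:30, 14:15-16:15.
So the common availability across everyone is 08:30-10:30, 14:15-16:15.

08:30-10:30, 14:15-16:15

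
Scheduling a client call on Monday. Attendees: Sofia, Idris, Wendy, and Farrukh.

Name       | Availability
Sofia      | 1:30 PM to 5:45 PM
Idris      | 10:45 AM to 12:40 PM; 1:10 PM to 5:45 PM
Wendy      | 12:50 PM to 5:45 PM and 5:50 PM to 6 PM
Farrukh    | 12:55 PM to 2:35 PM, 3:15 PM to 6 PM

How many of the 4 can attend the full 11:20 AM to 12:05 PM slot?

1

Idris can make the full 11:20-12:05 slot — that's 1.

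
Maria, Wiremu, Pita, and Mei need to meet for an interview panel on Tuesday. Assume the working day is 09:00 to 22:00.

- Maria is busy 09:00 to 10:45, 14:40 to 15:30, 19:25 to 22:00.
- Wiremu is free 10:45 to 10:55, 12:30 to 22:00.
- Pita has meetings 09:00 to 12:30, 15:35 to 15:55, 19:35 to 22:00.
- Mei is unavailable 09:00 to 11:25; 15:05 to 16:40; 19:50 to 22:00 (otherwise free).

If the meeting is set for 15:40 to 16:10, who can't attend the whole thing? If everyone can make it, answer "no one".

Maria free: 10:45-14:40, 15:30-19:25 (invert busy blocks within the working day).
Wiremu free: 10:45-10:55, 12:30-22:00.
Pita free: 12:30-15:35, 15:55-19:35 (invert busy blocks within the working day).
Mei free: 11:25-15:05, 16:40-19:50 (invert busy blocks within the working day).
Maria: free for 15:40-16:10. Wiremu: free for 15:40-16:10. Pita: not fully free for 15:40-16:10. Mei: not fully free for 15:40-16:10.

Mei, Pita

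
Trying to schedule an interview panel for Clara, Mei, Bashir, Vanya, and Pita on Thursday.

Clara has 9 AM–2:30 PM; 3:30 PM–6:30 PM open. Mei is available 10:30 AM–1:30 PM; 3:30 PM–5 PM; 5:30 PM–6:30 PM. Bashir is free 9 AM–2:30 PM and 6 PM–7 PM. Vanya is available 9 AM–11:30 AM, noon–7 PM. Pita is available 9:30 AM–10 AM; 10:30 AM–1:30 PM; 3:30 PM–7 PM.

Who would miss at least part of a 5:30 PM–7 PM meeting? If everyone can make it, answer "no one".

Clara: not fully free for 17:30-19:00. Mei: not fully free for 17:30-19:00. Bashir: not fully free for 17:30-19:00. Vanya: free for 17:30-19:00. Pita: free for 17:30-19:00.

Bashir, Clara, Mei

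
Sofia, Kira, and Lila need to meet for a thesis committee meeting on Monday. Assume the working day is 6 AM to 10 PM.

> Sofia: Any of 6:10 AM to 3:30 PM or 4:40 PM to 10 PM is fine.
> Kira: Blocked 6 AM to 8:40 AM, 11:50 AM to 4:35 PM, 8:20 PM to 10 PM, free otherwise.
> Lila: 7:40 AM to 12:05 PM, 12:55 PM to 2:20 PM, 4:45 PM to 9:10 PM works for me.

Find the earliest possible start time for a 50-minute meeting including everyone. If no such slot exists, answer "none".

08:40

Sofia free: 06:10-15:30, 16:40-22:00.
Kira free: 08:40-11:50, 16:35-20:20 (invert busy blocks within the working day).
Lila free: 07:40-12:05, 12:55-14:20, 16:45-21:10.
Sofia ∩ Kira: 08:40-11:50, 16:40-20:20.
Sofia ∩ Kira ∩ Lila: 08:40-11:50, 16:45-20:20.
The first common window of at least 50 minutes is 08:40-11:50, so the earliest start is 08:40.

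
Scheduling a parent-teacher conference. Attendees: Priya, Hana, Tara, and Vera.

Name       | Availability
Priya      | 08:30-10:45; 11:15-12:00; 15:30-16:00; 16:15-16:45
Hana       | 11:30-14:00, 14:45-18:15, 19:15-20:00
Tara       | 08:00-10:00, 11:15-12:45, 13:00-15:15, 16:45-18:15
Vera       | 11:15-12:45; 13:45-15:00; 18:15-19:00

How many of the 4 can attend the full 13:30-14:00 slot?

Hana and Tara can make the full 13:30-14:00 slot — that's 2.

2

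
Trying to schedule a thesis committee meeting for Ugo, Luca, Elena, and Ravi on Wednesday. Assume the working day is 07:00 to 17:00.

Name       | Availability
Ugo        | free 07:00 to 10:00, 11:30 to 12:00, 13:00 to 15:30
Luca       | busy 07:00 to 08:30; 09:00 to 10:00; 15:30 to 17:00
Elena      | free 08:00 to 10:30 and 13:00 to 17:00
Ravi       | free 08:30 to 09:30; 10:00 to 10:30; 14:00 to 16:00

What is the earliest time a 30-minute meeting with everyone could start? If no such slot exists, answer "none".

Ugo free: 07:00-10:00, 11:30-12:00, 13:00-15:30.
Luca free: 08:30-09:00, 10:00-15:30 (invert busy blocks within the working day).
Elena free: 08:00-10:30, 13:00-17:00.
Ravi free: 08:30-09:30, 10:00-10:30, 14:00-16:00.
Ugo ∩ Luca: 08:30-09:00, 11:30-12:00, 13:00-15:30.
Ugo ∩ Luca ∩ Elena: 08:30-09:00, 13:00-15:30.
Ugo ∩ Luca ∩ Elena ∩ Ravi: 08:30-09:00, 14:00-15:30.
The first common window of at least 30 minutes is 08:30-09:00, so the earliest start is 08:30.

08:30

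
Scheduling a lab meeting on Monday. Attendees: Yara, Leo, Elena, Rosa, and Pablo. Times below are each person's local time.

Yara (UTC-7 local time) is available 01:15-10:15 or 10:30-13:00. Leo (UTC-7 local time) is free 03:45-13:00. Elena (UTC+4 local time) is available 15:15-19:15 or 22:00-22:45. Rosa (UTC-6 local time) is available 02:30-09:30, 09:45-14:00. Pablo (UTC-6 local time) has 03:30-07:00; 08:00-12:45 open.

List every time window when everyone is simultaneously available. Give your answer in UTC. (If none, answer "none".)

Yara in UTC: 08:15-17:15, 17:30-20:00 (add 7h to convert from UTC-7).
Leo in UTC: 10:45-20:00 (add 7h to convert from UTC-7).
Elena in UTC: 11:15-15:15, 18:00-18:45 (subtract 4h to convert from UTC+4).
Rosa in UTC: 08:30-15:30, 15:45-20:00 (add 6h to convert from UTC-6).
Pablo in UTC: 09:30-13:00, 14:00-18:45 (add 6h to convert from UTC-6).
Yara ∩ Leo: 10:45-17:15, 17:30-20:00.
Yara ∩ Leo ∩ Elena: 11:15-15:15, 18:00-18:45.
Yara ∩ Leo ∩ Elena ∩ Rosa: 11:15-15:15, 18:00-18:45.
Yara ∩ Leo ∩ Elena ∩ Rosa ∩ Pablo: 11:15-13:00, 14:00-15:15, 18:00-18:45.

11:15-13:00, 14:00-15:15, 18:00-18:45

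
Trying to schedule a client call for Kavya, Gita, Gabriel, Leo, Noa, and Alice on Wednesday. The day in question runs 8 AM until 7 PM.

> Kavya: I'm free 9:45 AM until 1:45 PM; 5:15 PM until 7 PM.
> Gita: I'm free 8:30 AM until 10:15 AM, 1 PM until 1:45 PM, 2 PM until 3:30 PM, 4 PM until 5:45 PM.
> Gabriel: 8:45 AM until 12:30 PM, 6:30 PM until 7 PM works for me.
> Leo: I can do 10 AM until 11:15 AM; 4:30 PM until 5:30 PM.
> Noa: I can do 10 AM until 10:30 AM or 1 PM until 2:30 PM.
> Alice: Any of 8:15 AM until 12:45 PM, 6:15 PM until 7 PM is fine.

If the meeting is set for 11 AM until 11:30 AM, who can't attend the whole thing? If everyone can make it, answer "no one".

Gita, Leo, Noa

Kavya: free for 11:00-11:30. Gita: not fully free for 11:00-11:30. Gabriel: free for 11:00-11:30. Leo: not fully free for 11:00-11:30. Noa: not fully free for 11:00-11:30. Alice: free for 11:00-11:30.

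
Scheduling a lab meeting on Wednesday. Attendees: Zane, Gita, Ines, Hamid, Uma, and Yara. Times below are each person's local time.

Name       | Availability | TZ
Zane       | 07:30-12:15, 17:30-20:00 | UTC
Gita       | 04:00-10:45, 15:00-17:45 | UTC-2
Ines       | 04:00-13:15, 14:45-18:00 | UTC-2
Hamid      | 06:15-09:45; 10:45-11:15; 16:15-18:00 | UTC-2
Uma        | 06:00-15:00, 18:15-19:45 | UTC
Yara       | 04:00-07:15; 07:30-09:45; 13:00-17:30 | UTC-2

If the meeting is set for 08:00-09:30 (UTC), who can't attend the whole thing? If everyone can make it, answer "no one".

Zane in UTC: 07:30-12:15, 17:30-20:00.
Gita in UTC: 06:00-12:45, 17:00-19:45 (add 2h to convert from UTC-2).
Ines in UTC: 06:00-15:15, 16:45-20:00 (add 2h to convert from UTC-2).
Hamid in UTC: 08:15-11:45, 12:45-13:15, 18:15-20:00 (add 2h to convert from UTC-2).
Uma in UTC: 06:00-15:00, 18:15-19:45.
Yara in UTC: 06:00-09:15, 09:30-11:45, 15:00-19:30 (add 2h to convert from UTC-2).
Zane: free for 08:00-09:30. Gita: free for 08:00-09:30. Ines: free for 08:00-09:30. Hamid: not fully free for 08:00-09:30. Uma: free for 08:00-09:30. Yara: not fully free for 08:00-09:30.

Hamid, Yara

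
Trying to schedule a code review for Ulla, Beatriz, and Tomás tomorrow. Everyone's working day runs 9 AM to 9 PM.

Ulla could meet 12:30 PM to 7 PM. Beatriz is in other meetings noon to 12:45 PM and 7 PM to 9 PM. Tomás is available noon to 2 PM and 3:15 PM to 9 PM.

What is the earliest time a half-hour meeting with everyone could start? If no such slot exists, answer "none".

Ulla free: 12:30-19:00.
Beatriz free: 09:00-12:00, 12:45-19:00 (invert busy blocks within the working day).
Tomás free: 12:00-14:00, 15:15-21:00.
Ulla ∩ Beatriz: 12:45-19:00.
Ulla ∩ Beatriz ∩ Tomás: 12:45-14:00, 15:15-19:00.
Those are the intersection windows.
The first common window of at least 30 minutes is 12:45-14:00, so the earliest start is 12:45.

12:45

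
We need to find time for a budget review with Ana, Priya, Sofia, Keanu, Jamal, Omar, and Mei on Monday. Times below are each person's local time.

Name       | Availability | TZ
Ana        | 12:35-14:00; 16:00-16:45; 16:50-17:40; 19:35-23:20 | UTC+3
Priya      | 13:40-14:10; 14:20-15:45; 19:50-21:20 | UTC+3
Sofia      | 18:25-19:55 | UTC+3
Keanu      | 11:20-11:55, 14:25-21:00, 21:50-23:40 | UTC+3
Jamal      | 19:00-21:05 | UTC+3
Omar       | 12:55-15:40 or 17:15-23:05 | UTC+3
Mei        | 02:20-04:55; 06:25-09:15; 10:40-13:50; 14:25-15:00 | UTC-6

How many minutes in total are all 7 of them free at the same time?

5

Ana in UTC: 09:35-11:00, 13:00-13:45, 13:50-14:40, 16:35-20:20 (subtract 3h to convert from UTC+3).
Priya in UTC: 10:40-11:10, 11:20-12:45, 16:50-18:20 (subtract 3h to convert from UTC+3).
Sofia in UTC: 15:25-16:55 (subtract 3h to convert from UTC+3).
Keanu in UTC: 08:20-08:55, 11:25-18:00, 18:50-20:40 (subtract 3h to convert from UTC+3).
Jamal in UTC: 16:00-18:05 (subtract 3h to convert from UTC+3).
Omar in UTC: 09:55-12:40, 14:15-20:05 (subtract 3h to convert from UTC+3).
Mei in UTC: 08:20-10:55, 12:25-15:15, 16:40-19:50, 20:25-21:00 (add 6h to convert from UTC-6).
Ana ∩ Priya: 10:40-11:00, 16:50-18:20.
Ana ∩ Priya ∩ Sofia: 16:50-16:55.
Ana ∩ Priya ∩ Sofia ∩ Keanu: 16:50-16:55.
Ana ∩ Priya ∩ Sofia ∩ Keanu ∩ Jamal: 16:50-16:55.
Ana ∩ Priya ∩ Sofia ∩ Keanu ∩ Jamal ∩ Omar: 16:50-16:55.
Ana ∩ Priya ∩ Sofia ∩ Keanu ∩ Jamal ∩ Omar ∩ Mei: 16:50-16:55.
So the common availability across everyone is 16:50-16:55.
That's a single block of 5 minutes.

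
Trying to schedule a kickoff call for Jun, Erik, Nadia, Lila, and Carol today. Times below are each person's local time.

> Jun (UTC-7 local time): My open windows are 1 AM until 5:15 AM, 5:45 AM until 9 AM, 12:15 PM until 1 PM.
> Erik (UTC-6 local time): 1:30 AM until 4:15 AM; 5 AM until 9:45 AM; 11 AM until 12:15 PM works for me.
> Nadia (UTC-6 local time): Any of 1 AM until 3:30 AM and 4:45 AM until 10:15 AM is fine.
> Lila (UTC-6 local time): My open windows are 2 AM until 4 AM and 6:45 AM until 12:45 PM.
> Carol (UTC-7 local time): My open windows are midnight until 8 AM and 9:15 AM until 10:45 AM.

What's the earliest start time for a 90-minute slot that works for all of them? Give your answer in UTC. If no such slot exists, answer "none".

Jun in UTC: 08:00-12:15, 12:45-16:00, 19:15-20:00 (add 7h to convert from UTC-7).
Erik in UTC: 07:30-10:15, 11:00-15:45, 17:00-18:15 (add 6h to convert from UTC-6).
Nadia in UTC: 07:00-09:30, 10:45-16:15 (add 6h to convert from UTC-6).
Lila in UTC: 08:00-10:00, 12:45-18:45 (add 6h to convert from UTC-6).
Carol in UTC: 07:00-15:00, 16:15-17:45 (add 7h to convert from UTC-7).
Jun ∩ Erik: 08:00-10:15, 11:00-12:15, 12:45-15:45.
Jun ∩ Erik ∩ Nadia: 08:00-09:30, 11:00-12:15, 12:45-15:45.
Jun ∩ Erik ∩ Nadia ∩ Lila: 08:00-09:30, 12:45-15:45.
Jun ∩ Erik ∩ Nadia ∩ Lila ∩ Carol: 08:00-09:30, 12:45-15:00.
Those are the intersection windows.
The first common window of at least 90 minutes is 08:00-09:30, so the earliest start is 08:00.

08:00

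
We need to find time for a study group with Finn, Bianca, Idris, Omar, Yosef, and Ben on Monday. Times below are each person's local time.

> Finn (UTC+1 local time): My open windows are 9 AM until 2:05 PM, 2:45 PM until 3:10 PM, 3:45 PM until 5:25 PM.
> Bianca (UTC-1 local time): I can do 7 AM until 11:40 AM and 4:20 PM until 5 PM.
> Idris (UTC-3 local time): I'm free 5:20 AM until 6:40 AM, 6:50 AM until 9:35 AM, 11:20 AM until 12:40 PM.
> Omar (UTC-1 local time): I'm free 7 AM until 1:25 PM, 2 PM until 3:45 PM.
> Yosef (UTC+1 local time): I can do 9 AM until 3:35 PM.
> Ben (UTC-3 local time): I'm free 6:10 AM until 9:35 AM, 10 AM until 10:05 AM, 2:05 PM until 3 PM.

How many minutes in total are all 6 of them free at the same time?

195

Finn in UTC: 08:00-13:05, 13:45-14:10, 14:45-16:25 (subtract 1h to convert from UTC+1).
Bianca in UTC: 08:00-12:40, 17:20-18:00 (add 1h to convert from UTC-1).
Idris in UTC: 08:20-09:40, 09:50-12:35, 14:20-15:40 (add 3h to convert from UTC-3).
Omar in UTC: 08:00-14:25, 15:00-16:45 (add 1h to convert from UTC-1).
Yosef in UTC: 08:00-14:35 (subtract 1h to convert from UTC+1).
Ben in UTC: 09:10-12:35, 13:00-13:05, 17:05-18:00 (add 3h to convert from UTC-3).
Finn ∩ Bianca: 08:00-12:40.
Finn ∩ Bianca ∩ Idris: 08:20-09:40, 09:50-12:35.
Finn ∩ Bianca ∩ Idris ∩ Omar: 08:20-09:40, 09:50-12:35.
Finn ∩ Bianca ∩ Idris ∩ Omar ∩ Yosef: 08:20-09:40, 09:50-12:35.
Finn ∩ Bianca ∩ Idris ∩ Omar ∩ Yosef ∩ Ben: 09:10-09:40, 09:50-12:35.
Summing the common windows: 30 + 165 = 195 minutes.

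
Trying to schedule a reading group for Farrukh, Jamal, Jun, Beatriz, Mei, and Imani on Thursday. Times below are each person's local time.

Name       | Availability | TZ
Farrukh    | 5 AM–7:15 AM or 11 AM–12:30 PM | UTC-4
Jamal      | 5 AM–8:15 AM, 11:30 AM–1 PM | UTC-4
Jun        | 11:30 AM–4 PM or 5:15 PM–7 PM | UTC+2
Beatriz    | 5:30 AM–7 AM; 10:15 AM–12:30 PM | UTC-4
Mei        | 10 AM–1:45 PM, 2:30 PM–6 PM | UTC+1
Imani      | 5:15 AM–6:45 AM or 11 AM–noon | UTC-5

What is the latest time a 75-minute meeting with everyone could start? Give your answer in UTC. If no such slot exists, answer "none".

Farrukh in UTC: 09:00-11:15, 15:00-16:30 (add 4h to convert from UTC-4).
Jamal in UTC: 09:00-12:15, 15:30-17:00 (add 4h to convert from UTC-4).
Jun in UTC: 09:30-14:00, 15:15-17:00 (subtract 2h to convert from UTC+2).
Beatriz in UTC: 09:30-11:00, 14:15-16:30 (add 4h to convert from UTC-4).
Mei in UTC: 09:00-12:45, 13:30-17:00 (subtract 1h to convert from UTC+1).
Imani in UTC: 10:15-11:45, 16:00-17:00 (add 5h to convert from UTC-5).
Farrukh ∩ Jamal: 09:00-11:15, 15:30-16:30.
Farrukh ∩ Jamal ∩ Jun: 09:30-11:15, 15:30-16:30.
Farrukh ∩ Jamal ∩ Jun ∩ Beatriz: 09:30-11:00, 15:30-16:30.
Farrukh ∩ Jamal ∩ Jun ∩ Beatriz ∩ Mei: 09:30-11:00, 15:30-16:30.
Farrukh ∩ Jamal ∩ Jun ∩ Beatriz ∩ Mei ∩ Imani: 10:15-11:00, 16:00-16:30.
No common window is at least 75 minutes long.

none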